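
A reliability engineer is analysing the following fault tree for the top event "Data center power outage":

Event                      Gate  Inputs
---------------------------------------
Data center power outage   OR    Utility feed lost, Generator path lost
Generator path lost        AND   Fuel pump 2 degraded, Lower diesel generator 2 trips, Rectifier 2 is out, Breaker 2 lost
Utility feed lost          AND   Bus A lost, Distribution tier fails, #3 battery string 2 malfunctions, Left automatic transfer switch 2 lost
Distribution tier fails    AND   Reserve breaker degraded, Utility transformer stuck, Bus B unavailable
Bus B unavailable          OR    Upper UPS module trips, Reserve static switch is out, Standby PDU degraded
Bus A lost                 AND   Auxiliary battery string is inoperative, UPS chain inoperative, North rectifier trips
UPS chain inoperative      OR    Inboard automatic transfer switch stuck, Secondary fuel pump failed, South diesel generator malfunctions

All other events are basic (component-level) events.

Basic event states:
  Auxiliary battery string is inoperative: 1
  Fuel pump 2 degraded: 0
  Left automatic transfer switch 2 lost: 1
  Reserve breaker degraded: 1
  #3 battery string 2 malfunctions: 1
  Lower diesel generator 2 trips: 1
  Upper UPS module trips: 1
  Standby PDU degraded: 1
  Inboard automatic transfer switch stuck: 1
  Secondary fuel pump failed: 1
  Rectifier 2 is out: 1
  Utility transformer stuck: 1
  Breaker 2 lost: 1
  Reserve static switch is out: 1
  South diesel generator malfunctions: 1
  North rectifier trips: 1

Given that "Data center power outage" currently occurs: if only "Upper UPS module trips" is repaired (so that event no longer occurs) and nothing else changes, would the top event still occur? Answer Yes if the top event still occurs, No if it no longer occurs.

Yes

Counterfactual: set "Upper UPS module trips" to not occurred.
UPS chain inoperative [OR]: Inboard automatic transfer switch stuck=occurs, Secondary fuel pump failed=occurs, South diesel generator malfunctions=occurs → at least one input occurs → occurs.
Bus A lost [AND]: Auxiliary battery string is inoperative=occurs, UPS chain inoperative=occurs, North rectifier trips=occurs → all inputs occur → occurs.
Bus B unavailable [OR]: Upper UPS module trips=not, Reserve static switch is out=occurs, Standby PDU degraded=occurs → at least one input occurs → occurs.
Distribution tier fails [AND]: Reserve breaker degraded=occurs, Utility transformer stuck=occurs, Bus B unavailable=occurs → all inputs occur → occurs.
Utility feed lost [AND]: Bus A lost=occurs, Distribution tier fails=occurs, #3 battery string 2 malfunctions=occurs, Left automatic transfer switch 2 lost=occurs → all inputs occur → occurs.
Generator path lost [AND]: Fuel pump 2 degraded=not, Lower diesel generator 2 trips=occurs, Rectifier 2 is out=occurs, Breaker 2 lost=occurs → not all inputs occur → does not occur.
Data center power outage [OR]: Utility feed lost=occurs, Generator path lost=not → at least one input occurs → occurs.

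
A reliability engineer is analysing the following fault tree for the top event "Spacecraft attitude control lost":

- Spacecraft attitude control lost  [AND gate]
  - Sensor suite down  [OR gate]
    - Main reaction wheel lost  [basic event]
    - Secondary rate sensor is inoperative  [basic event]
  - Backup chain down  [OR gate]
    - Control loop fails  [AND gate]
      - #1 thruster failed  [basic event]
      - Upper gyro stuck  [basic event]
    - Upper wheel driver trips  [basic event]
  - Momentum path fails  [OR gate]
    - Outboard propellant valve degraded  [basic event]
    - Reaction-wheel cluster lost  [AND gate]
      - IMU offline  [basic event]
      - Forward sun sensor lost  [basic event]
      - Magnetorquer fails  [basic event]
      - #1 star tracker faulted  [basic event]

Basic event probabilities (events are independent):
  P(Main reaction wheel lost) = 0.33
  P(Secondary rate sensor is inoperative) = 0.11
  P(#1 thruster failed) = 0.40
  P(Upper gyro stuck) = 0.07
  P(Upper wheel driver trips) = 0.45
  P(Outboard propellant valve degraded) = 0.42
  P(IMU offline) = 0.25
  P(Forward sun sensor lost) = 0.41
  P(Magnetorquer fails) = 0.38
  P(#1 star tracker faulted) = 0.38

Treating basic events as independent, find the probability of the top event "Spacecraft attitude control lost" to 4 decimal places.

0.0805

P(Sensor suite down) [OR] = 1 − (1−0.33) × (1−0.11) = 0.403700
P(Control loop fails) [AND] = 0.40 × 0.07 = 0.028000
P(Backup chain down) [OR] = 1 − (1−0.028000) × (1−0.45) = 0.465400
P(Reaction-wheel cluster lost) [AND] = 0.25 × 0.41 × 0.38 × 0.38 = 0.014801
P(Momentum path fails) [OR] = 1 − (1−0.42) × (1−0.014801) = 0.428585
P(Spacecraft attitude control lost) [AND] = 0.403700 × 0.465400 × 0.428585 = 0.080523
Rounded to 4 decimal places: P(Spacecraft attitude control lost) ≈ 0.0805.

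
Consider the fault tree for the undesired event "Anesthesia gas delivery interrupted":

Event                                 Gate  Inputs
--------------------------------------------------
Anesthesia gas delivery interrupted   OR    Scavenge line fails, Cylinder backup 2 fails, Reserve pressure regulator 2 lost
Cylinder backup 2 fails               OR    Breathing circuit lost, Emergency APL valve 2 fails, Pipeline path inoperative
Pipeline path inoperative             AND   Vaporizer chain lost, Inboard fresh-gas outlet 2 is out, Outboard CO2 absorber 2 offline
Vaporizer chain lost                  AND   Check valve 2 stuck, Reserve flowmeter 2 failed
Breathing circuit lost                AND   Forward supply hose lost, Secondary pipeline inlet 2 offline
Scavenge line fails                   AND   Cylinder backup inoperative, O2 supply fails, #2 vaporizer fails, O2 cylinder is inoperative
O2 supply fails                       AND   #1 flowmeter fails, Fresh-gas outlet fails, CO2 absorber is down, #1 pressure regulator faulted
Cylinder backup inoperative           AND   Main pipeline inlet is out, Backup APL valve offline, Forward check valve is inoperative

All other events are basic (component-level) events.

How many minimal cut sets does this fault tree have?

Cylinder backup inoperative [AND]: one cut set from each child combined → 1 × 1 × 1 = 1 cut set(s).
O2 supply fails [AND]: one cut set from each child combined → 1 × 1 × 1 × 1 = 1 cut set(s).
Scavenge line fails [AND]: one cut set from each child combined → 1 × 1 × 1 × 1 = 1 cut set(s).
Breathing circuit lost [AND]: one cut set from each child combined → 1 × 1 = 1 cut set(s).
Vaporizer chain lost [AND]: one cut set from each child combined → 1 × 1 = 1 cut set(s).
Pipeline path inoperative [AND]: one cut set from each child combined → 1 × 1 × 1 = 1 cut set(s).
Cylinder backup 2 fails [OR]: union of children's cut sets → 3 cut set(s).
Anesthesia gas delivery interrupted [OR]: union of children's cut sets → 5 cut set(s).
Minimal cut sets: {#1 flowmeter fails, #1 pressure regulator faulted, #2 vaporizer fails, Backup APL valve offline, CO2 absorber is down, Forward check valve is inoperative, Fresh-gas outlet fails, Main pipeline inlet is out, O2 cylinder is inoperative}; {Forward supply hose lost, Secondary pipeline inlet 2 offline}; {Emergency APL valve 2 fails}; {Check valve 2 stuck, Inboard fresh-gas outlet 2 is out, Outboard CO2 absorber 2 offline, Reserve flowmeter 2 failed}; {Reserve pressure regulator 2 lost}.

5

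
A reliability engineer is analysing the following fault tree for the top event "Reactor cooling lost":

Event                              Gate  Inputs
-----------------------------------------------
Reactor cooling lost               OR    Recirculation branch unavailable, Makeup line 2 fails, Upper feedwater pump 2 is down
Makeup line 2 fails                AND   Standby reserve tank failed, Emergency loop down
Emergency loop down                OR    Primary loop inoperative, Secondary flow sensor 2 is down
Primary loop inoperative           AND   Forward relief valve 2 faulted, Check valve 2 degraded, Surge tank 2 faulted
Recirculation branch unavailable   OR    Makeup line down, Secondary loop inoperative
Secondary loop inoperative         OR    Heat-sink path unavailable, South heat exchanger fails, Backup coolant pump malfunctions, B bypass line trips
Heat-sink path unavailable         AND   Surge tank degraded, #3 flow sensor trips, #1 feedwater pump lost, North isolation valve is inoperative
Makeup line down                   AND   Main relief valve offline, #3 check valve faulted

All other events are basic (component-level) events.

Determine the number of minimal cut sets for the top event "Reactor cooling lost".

Makeup line down [AND]: one cut set from each child combined → 1 × 1 = 1 cut set(s).
Heat-sink path unavailable [AND]: one cut set from each child combined → 1 × 1 × 1 × 1 = 1 cut set(s).
Secondary loop inoperative [OR]: union of children's cut sets → 4 cut set(s).
Recirculation branch unavailable [OR]: union of children's cut sets → 5 cut set(s).
Primary loop inoperative [AND]: one cut set from each child combined → 1 × 1 × 1 = 1 cut set(s).
Emergency loop down [OR]: union of children's cut sets → 2 cut set(s).
Makeup line 2 fails [AND]: one cut set from each child combined → 1 × 2 = 2 cut set(s).
Reactor cooling lost [OR]: union of children's cut sets → 8 cut set(s).
Minimal cut sets: {#3 check valve faulted, Main relief valve offline}; {#1 feedwater pump lost, #3 flow sensor trips, North isolation valve is inoperative, Surge tank degraded}; {South heat exchanger fails}; {Backup coolant pump malfunctions}; {B bypass line trips}; {Check valve 2 degraded, Forward relief valve 2 faulted, Standby reserve tank failed, Surge tank 2 faulted}; {Secondary flow sensor 2 is down, Standby reserve tank failed}; {Upper feedwater pump 2 is down}.

8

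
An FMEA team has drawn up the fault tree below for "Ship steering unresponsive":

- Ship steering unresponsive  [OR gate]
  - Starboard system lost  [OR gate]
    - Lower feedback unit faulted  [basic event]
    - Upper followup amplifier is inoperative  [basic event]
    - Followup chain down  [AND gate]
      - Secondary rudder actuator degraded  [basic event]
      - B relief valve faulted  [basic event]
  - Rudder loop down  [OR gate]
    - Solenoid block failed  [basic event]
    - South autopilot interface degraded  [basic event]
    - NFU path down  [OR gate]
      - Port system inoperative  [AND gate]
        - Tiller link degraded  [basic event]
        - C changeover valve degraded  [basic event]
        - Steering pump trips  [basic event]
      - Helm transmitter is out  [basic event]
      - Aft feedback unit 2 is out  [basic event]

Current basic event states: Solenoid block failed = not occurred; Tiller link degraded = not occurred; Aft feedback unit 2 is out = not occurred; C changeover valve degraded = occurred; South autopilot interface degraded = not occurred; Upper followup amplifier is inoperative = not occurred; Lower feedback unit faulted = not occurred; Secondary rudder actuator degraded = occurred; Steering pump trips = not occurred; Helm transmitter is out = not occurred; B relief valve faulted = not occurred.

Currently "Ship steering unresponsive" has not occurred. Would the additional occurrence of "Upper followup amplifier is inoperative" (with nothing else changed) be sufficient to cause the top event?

Yes

Counterfactual: set "Upper followup amplifier is inoperative" to occurred.
Followup chain down [AND]: Secondary rudder actuator degraded=occurs, B relief valve faulted=not → not all inputs occur → does not occur.
Starboard system lost [OR]: Lower feedback unit faulted=not, Upper followup amplifier is inoperative=occurs, Followup chain down=not → at least one input occurs → occurs.
Port system inoperative [AND]: Tiller link degraded=not, C changeover valve degraded=occurs, Steering pump trips=not → not all inputs occur → does not occur.
NFU path down [OR]: Port system inoperative=not, Helm transmitter is out=not, Aft feedback unit 2 is out=not → no input occurs → does not occur.
Rudder loop down [OR]: Solenoid block failed=not, South autopilot interface degraded=not, NFU path down=not → no input occurs → does not occur.
Ship steering unresponsive [OR]: Starboard system lost=occurs, Rudder loop down=not → at least one input occurs → occurs.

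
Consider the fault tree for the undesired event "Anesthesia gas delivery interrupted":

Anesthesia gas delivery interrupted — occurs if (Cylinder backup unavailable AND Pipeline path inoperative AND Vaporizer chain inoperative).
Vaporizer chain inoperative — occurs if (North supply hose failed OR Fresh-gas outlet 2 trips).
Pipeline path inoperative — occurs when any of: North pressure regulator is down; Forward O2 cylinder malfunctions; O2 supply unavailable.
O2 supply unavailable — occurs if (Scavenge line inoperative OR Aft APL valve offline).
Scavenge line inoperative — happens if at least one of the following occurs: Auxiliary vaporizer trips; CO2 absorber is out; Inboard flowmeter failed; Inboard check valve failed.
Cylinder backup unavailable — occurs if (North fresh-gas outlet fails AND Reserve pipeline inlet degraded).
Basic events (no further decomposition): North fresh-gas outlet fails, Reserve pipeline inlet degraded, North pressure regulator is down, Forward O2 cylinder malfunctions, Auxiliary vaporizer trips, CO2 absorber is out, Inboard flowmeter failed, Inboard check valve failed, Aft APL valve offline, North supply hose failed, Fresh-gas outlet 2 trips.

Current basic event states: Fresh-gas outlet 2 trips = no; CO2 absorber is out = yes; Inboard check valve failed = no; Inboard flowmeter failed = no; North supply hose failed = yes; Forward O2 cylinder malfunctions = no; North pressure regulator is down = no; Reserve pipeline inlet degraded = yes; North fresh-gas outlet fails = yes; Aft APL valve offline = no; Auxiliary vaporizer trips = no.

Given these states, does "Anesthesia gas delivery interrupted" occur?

Yes

Cylinder backup unavailable [AND]: North fresh-gas outlet fails=occurs, Reserve pipeline inlet degraded=occurs → all inputs occur → occurs.
Scavenge line inoperative [OR]: Auxiliary vaporizer trips=not, CO2 absorber is out=occurs, Inboard flowmeter failed=not, Inboard check valve failed=not → at least one input occurs → occurs.
O2 supply unavailable [OR]: Scavenge line inoperative=occurs, Aft APL valve offline=not → at least one input occurs → occurs.
Pipeline path inoperative [OR]: North pressure regulator is down=not, Forward O2 cylinder malfunctions=not, O2 supply unavailable=occurs → at least one input occurs → occurs.
Vaporizer chain inoperative [OR]: North supply hose failed=occurs, Fresh-gas outlet 2 trips=not → at least one input occurs → occurs.
Anesthesia gas delivery interrupted [AND]: Cylinder backup unavailable=occurs, Pipeline path inoperative=occurs, Vaporizer chain inoperative=occurs → all inputs occur → occurs.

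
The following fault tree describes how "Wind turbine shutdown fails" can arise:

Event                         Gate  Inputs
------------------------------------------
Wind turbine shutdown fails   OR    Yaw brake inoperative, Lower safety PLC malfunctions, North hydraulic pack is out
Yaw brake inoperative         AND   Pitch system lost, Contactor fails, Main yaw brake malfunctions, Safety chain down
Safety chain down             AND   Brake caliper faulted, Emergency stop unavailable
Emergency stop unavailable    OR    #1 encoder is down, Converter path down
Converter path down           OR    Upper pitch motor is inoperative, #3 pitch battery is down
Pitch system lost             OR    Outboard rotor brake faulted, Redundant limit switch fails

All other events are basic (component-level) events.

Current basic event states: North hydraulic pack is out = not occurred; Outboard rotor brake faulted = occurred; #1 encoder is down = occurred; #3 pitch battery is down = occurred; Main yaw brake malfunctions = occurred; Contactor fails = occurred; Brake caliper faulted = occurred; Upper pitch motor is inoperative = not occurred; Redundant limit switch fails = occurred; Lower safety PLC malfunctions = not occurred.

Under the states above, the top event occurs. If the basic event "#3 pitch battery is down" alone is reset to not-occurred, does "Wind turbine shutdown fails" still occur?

Yes

Counterfactual: set "#3 pitch battery is down" to not occurred.
Pitch system lost [OR]: Outboard rotor brake faulted=occurs, Redundant limit switch fails=occurs → at least one input occurs → occurs.
Converter path down [OR]: Upper pitch motor is inoperative=not, #3 pitch battery is down=not → no input occurs → does not occur.
Emergency stop unavailable [OR]: #1 encoder is down=occurs, Converter path down=not → at least one input occurs → occurs.
Safety chain down [AND]: Brake caliper faulted=occurs, Emergency stop unavailable=occurs → all inputs occur → occurs.
Yaw brake inoperative [AND]: Pitch system lost=occurs, Contactor fails=occurs, Main yaw brake malfunctions=occurs, Safety chain down=occurs → all inputs occur → occurs.
Wind turbine shutdown fails [OR]: Yaw brake inoperative=occurs, Lower safety PLC malfunctions=not, North hydraulic pack is out=not → at least one input occurs → occurs.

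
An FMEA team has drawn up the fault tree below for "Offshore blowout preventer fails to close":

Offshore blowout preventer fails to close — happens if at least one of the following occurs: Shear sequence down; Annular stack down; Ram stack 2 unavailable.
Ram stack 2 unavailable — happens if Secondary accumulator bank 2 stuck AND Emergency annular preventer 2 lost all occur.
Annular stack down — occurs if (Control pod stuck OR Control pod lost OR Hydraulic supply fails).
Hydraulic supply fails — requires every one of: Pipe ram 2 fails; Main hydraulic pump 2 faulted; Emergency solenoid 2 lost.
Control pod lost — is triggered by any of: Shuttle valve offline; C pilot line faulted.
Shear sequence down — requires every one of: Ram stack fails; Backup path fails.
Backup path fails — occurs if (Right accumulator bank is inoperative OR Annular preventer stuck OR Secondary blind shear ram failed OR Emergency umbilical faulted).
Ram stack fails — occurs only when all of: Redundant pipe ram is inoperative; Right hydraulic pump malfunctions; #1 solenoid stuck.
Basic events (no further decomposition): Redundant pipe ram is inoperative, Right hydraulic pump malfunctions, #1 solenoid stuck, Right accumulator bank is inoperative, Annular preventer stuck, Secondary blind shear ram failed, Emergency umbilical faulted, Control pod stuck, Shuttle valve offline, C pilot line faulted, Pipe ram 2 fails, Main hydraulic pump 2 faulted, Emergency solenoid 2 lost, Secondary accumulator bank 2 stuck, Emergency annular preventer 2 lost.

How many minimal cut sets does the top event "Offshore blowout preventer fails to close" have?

9

Ram stack fails [AND]: one cut set from each child combined → 1 × 1 × 1 = 1 cut set(s).
Backup path fails [OR]: union of children's cut sets → 4 cut set(s).
Shear sequence down [AND]: one cut set from each child combined → 1 × 4 = 4 cut set(s).
Control pod lost [OR]: union of children's cut sets → 2 cut set(s).
Hydraulic supply fails [AND]: one cut set from each child combined → 1 × 1 × 1 = 1 cut set(s).
Annular stack down [OR]: union of children's cut sets → 4 cut set(s).
Ram stack 2 unavailable [AND]: one cut set from each child combined → 1 × 1 = 1 cut set(s).
Offshore blowout preventer fails to close [OR]: union of children's cut sets → 9 cut set(s).
Minimal cut sets: {#1 solenoid stuck, Redundant pipe ram is inoperative, Right accumulator bank is inoperative, Right hydraulic pump malfunctions}; {#1 solenoid stuck, Annular preventer stuck, Redundant pipe ram is inoperative, Right hydraulic pump malfunctions}; {#1 solenoid stuck, Redundant pipe ram is inoperative, Right hydraulic pump malfunctions, Secondary blind shear ram failed}; {#1 solenoid stuck, Emergency umbilical faulted, Redundant pipe ram is inoperative, Right hydraulic pump malfunctions}; {Control pod stuck}; {Shuttle valve offline}; {C pilot line faulted}; {Emergency solenoid 2 lost, Main hydraulic pump 2 faulted, Pipe ram 2 fails}; {Emergency annular preventer 2 lost, Secondary accumulator bank 2 stuck}.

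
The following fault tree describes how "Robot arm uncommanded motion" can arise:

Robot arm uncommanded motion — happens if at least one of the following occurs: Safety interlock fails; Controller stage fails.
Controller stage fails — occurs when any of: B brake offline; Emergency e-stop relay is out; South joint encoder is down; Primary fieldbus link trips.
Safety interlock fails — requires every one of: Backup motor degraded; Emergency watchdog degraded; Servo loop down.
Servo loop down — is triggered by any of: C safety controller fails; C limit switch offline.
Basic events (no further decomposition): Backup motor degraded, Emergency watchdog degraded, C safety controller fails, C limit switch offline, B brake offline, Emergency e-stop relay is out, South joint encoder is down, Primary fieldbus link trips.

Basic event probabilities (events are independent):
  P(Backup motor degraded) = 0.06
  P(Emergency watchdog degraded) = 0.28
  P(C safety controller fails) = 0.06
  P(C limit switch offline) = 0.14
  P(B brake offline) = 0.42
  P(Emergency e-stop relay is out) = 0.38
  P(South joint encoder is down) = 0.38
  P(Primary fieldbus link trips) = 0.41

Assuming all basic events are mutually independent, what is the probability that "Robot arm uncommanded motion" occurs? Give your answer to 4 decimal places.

0.8689

P(Servo loop down) [OR] = 1 − (1−0.06) × (1−0.14) = 0.191600
P(Safety interlock fails) [AND] = 0.06 × 0.28 × 0.191600 = 0.003219
P(Controller stage fails) [OR] = 1 − (1−0.42) × (1−0.38) × (1−0.38) × (1−0.41) = 0.868458
P(Robot arm uncommanded motion) [OR] = 1 − (1−0.003219) × (1−0.868458) = 0.868881
Rounded to 4 decimal places: P(Robot arm uncommanded motion) ≈ 0.8689.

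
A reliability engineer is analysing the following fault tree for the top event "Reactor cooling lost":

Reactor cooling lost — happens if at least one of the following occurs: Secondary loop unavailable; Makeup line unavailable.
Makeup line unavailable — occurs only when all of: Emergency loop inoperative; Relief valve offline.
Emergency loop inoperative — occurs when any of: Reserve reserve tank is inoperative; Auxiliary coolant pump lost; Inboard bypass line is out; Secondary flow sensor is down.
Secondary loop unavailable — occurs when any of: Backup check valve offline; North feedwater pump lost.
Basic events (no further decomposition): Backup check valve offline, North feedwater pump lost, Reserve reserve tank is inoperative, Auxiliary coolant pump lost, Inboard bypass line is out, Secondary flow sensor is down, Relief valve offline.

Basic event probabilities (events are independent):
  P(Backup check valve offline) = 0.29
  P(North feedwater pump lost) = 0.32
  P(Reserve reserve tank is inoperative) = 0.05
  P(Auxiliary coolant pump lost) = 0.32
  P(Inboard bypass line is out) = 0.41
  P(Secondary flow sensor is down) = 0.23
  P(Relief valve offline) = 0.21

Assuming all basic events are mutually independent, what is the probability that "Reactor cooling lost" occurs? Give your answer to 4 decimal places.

P(Secondary loop unavailable) [OR] = 1 − (1−0.29) × (1−0.32) = 0.517200
P(Emergency loop inoperative) [OR] = 1 − (1−0.05) × (1−0.32) × (1−0.41) × (1−0.23) = 0.706522
P(Makeup line unavailable) [AND] = 0.706522 × 0.21 = 0.148370
P(Reactor cooling lost) [OR] = 1 − (1−0.517200) × (1−0.148370) = 0.588833
Rounded to 4 decimal places: P(Reactor cooling lost) ≈ 0.5888.

0.5888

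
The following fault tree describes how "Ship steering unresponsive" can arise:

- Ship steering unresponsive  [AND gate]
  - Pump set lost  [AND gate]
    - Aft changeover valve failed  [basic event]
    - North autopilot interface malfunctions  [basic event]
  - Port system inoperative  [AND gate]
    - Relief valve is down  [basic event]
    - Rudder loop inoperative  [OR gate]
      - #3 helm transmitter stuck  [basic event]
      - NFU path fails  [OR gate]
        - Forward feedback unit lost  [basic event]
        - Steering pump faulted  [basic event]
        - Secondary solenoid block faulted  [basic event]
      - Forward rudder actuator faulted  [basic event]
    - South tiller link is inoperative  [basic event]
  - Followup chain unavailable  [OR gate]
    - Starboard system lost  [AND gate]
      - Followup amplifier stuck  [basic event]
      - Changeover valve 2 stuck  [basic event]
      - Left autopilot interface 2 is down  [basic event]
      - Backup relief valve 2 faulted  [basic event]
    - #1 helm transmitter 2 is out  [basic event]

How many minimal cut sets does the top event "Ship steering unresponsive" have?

10

Pump set lost [AND]: one cut set from each child combined → 1 × 1 = 1 cut set(s).
NFU path fails [OR]: union of children's cut sets → 3 cut set(s).
Rudder loop inoperative [OR]: union of children's cut sets → 5 cut set(s).
Port system inoperative [AND]: one cut set from each child combined → 1 × 5 × 1 = 5 cut set(s).
Starboard system lost [AND]: one cut set from each child combined → 1 × 1 × 1 × 1 = 1 cut set(s).
Followup chain unavailable [OR]: union of children's cut sets → 2 cut set(s).
Ship steering unresponsive [AND]: one cut set from each child combined → 1 × 5 × 2 = 10 cut set(s).
Minimal cut sets: {#3 helm transmitter stuck, Aft changeover valve failed, Backup relief valve 2 faulted, Changeover valve 2 stuck, Followup amplifier stuck, Left autopilot interface 2 is down, North autopilot interface malfunctions, Relief valve is down, South tiller link is inoperative}; {#1 helm transmitter 2 is out, #3 helm transmitter stuck, Aft changeover valve failed, North autopilot interface malfunctions, Relief valve is down, South tiller link is inoperative}; {Aft changeover valve failed, Backup relief valve 2 faulted, Changeover valve 2 stuck, Followup amplifier stuck, Forward feedback unit lost, Left autopilot interface 2 is down, North autopilot interface malfunctions, Relief valve is down, South tiller link is inoperative}; {#1 helm transmitter 2 is out, Aft changeover valve failed, Forward feedback unit lost, North autopilot interface malfunctions, Relief valve is down, South tiller link is inoperative}; {Aft changeover valve failed, Backup relief valve 2 faulted, Changeover valve 2 stuck, Followup amplifier stuck, Left autopilot interface 2 is down, North autopilot interface malfunctions, Relief valve is down, South tiller link is inoperative, Steering pump faulted}; {#1 helm transmitter 2 is out, Aft changeover valve failed, North autopilot interface malfunctions, Relief valve is down, South tiller link is inoperative, Steering pump faulted}; {Aft changeover valve failed, Backup relief valve 2 faulted, Changeover valve 2 stuck, Followup amplifier stuck, Left autopilot interface 2 is down, North autopilot interface malfunctions, Relief valve is down, Secondary solenoid block faulted, South tiller link is inoperative}; {#1 helm transmitter 2 is out, Aft changeover valve failed, North autopilot interface malfunctions, Relief valve is down, Secondary solenoid block faulted, South tiller link is inoperative}; {Aft changeover valve failed, Backup relief valve 2 faulted, Changeover valve 2 stuck, Followup amplifier stuck, Forward rudder actuator faulted, Left autopilot interface 2 is down, North autopilot interface malfunctions, Relief valve is down, South tiller link is inoperative}; {#1 helm transmitter 2 is out, Aft changeover valve failed, Forward rudder actuator faulted, North autopilot interface malfunctions, Relief valve is down, South tiller link is inoperative}.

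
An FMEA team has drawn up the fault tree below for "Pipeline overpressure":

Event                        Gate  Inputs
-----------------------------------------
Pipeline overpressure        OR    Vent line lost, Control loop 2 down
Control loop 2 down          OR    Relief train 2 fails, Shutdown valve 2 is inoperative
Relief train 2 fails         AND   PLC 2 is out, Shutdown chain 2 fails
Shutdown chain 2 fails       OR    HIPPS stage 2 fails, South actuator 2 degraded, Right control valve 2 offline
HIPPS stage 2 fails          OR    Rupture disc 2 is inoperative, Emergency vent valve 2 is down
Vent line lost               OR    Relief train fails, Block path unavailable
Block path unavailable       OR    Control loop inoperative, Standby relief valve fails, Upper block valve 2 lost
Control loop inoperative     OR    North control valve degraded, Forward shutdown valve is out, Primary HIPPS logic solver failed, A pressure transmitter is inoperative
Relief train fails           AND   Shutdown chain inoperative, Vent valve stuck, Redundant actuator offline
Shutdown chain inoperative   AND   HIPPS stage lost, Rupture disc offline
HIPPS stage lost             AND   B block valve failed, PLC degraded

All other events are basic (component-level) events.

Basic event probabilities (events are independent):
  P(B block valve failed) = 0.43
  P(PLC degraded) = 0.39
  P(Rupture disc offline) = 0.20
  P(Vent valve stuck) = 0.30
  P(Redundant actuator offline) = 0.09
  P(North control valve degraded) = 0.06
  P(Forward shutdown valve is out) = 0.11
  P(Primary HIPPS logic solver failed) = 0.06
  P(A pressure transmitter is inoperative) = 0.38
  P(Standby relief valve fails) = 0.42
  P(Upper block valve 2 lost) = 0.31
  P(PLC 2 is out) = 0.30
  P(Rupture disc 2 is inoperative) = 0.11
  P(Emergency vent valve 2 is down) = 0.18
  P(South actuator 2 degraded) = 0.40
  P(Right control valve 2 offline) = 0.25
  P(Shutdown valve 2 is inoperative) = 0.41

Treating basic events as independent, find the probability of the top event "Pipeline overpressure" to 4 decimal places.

0.9082

P(HIPPS stage lost) [AND] = 0.43 × 0.39 = 0.167700
P(Shutdown chain inoperative) [AND] = 0.167700 × 0.20 = 0.033540
P(Relief train fails) [AND] = 0.033540 × 0.30 × 0.09 = 0.000906
P(Control loop inoperative) [OR] = 1 − (1−0.06) × (1−0.11) × (1−0.06) × (1−0.38) = 0.512430
P(Block path unavailable) [OR] = 1 − (1−0.512430) × (1−0.42) × (1−0.31) = 0.804874
P(Vent line lost) [OR] = 1 − (1−0.000906) × (1−0.804874) = 0.805051
P(HIPPS stage 2 fails) [OR] = 1 − (1−0.11) × (1−0.18) = 0.270200
P(Shutdown chain 2 fails) [OR] = 1 − (1−0.270200) × (1−0.40) × (1−0.25) = 0.671590
P(Relief train 2 fails) [AND] = 0.30 × 0.671590 = 0.201477
P(Control loop 2 down) [OR] = 1 − (1−0.201477) × (1−0.41) = 0.528871
P(Pipeline overpressure) [OR] = 1 − (1−0.805051) × (1−0.528871) = 0.908154
Rounded to 4 decimal places: P(Pipeline overpressure) ≈ 0.9082.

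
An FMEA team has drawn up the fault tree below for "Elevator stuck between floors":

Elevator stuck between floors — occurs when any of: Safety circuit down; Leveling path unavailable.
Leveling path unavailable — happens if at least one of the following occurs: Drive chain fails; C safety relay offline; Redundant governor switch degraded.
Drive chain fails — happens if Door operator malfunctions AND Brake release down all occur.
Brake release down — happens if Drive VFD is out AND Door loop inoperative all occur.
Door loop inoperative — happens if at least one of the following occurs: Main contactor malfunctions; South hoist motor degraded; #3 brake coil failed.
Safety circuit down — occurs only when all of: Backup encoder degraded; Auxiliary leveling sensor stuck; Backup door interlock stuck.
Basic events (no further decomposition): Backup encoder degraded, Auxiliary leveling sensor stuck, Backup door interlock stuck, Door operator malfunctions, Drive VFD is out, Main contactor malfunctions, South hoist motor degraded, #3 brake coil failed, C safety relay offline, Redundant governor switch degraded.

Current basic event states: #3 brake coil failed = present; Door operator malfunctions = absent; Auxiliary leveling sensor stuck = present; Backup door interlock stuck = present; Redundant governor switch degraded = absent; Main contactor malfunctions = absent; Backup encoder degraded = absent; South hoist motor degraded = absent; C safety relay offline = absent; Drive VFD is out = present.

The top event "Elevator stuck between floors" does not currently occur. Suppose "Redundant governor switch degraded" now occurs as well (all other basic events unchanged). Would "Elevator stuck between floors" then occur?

Counterfactual: set "Redundant governor switch degraded" to occurred.
Safety circuit down [AND]: Backup encoder degraded=not, Auxiliary leveling sensor stuck=occurs, Backup door interlock stuck=occurs → not all inputs occur → does not occur.
Door loop inoperative [OR]: Main contactor malfunctions=not, South hoist motor degraded=not, #3 brake coil failed=occurs → at least one input occurs → occurs.
Brake release down [AND]: Drive VFD is out=occurs, Door loop inoperative=occurs → all inputs occur → occurs.
Drive chain fails [AND]: Door operator malfunctions=not, Brake release down=occurs → not all inputs occur → does not occur.
Leveling path unavailable [OR]: Drive chain fails=not, C safety relay offline=not, Redundant governor switch degraded=occurs → at least one input occurs → occurs.
Elevator stuck between floors [OR]: Safety circuit down=not, Leveling path unavailable=occurs → at least one input occurs → occurs.

Yes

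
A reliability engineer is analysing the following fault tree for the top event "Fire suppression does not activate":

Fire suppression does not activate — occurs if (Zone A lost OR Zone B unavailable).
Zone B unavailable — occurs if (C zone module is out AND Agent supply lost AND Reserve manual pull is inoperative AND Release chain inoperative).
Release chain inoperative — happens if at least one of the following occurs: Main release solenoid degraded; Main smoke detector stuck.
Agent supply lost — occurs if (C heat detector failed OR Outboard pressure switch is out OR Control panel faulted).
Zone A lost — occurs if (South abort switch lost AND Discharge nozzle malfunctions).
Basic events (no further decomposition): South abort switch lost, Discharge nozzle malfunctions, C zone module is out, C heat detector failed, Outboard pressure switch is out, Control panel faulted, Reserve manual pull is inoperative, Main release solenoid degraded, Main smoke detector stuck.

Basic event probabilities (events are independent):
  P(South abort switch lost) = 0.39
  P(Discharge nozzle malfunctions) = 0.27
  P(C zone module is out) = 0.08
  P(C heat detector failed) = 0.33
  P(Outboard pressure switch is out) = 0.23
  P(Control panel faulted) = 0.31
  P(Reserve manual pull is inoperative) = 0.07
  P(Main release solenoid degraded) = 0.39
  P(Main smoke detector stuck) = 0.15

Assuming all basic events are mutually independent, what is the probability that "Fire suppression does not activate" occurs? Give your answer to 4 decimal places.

0.1069

P(Zone A lost) [AND] = 0.39 × 0.27 = 0.105300
P(Agent supply lost) [OR] = 1 − (1−0.33) × (1−0.23) × (1−0.31) = 0.644029
P(Release chain inoperative) [OR] = 1 − (1−0.39) × (1−0.15) = 0.481500
P(Zone B unavailable) [AND] = 0.08 × 0.644029 × 0.07 × 0.481500 = 0.001737
P(Fire suppression does not activate) [OR] = 1 − (1−0.105300) × (1−0.001737) = 0.106854
Rounded to 4 decimal places: P(Fire suppression does not activate) ≈ 0.1069.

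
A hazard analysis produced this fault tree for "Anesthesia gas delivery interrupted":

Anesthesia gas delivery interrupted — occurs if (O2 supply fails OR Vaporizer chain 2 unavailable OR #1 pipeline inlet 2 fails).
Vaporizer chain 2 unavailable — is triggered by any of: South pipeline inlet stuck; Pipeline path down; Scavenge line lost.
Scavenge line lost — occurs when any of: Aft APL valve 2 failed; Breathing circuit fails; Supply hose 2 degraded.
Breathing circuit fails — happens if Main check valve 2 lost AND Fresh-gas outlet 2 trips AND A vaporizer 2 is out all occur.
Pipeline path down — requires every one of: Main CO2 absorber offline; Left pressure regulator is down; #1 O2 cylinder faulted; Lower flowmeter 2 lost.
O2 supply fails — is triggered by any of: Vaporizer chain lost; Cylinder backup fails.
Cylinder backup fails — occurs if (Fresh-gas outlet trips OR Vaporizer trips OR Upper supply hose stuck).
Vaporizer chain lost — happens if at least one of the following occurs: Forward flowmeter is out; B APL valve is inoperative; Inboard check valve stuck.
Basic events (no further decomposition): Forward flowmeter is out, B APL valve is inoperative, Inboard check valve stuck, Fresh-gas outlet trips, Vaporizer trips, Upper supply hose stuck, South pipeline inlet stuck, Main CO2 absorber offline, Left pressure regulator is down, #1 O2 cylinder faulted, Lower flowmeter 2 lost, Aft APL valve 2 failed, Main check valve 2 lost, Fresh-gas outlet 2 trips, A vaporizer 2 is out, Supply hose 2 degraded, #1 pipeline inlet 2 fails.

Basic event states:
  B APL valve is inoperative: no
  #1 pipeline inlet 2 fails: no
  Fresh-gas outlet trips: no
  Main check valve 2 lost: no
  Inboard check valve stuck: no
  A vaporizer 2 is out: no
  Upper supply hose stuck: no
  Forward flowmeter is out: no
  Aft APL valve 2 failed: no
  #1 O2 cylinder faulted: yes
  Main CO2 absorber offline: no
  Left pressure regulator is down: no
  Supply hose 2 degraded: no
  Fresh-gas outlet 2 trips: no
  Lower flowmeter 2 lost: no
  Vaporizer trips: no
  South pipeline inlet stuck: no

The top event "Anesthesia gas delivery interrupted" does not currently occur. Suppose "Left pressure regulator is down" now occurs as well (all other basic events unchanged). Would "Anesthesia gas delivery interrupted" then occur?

Counterfactual: set "Left pressure regulator is down" to occurred.
Vaporizer chain lost [OR]: Forward flowmeter is out=not, B APL valve is inoperative=not, Inboard check valve stuck=not → no input occurs → does not occur.
Cylinder backup fails [OR]: Fresh-gas outlet trips=not, Vaporizer trips=not, Upper supply hose stuck=not → no input occurs → does not occur.
O2 supply fails [OR]: Vaporizer chain lost=not, Cylinder backup fails=not → no input occurs → does not occur.
Pipeline path down [AND]: Main CO2 absorber offline=not, Left pressure regulator is down=occurs, #1 O2 cylinder faulted=occurs, Lower flowmeter 2 lost=not → not all inputs occur → does not occur.
Breathing circuit fails [AND]: Main check valve 2 lost=not, Fresh-gas outlet 2 trips=not, A vaporizer 2 is out=not → not all inputs occur → does not occur.
Scavenge line lost [OR]: Aft APL valve 2 failed=not, Breathing circuit fails=not, Supply hose 2 degraded=not → no input occurs → does not occur.
Vaporizer chain 2 unavailable [OR]: South pipeline inlet stuck=not, Pipeline path down=not, Scavenge line lost=not → no input occurs → does not occur.
Anesthesia gas delivery interrupted [OR]: O2 supply fails=not, Vaporizer chain 2 unavailable=not, #1 pipeline inlet 2 fails=not → no input occurs → does not occur.

No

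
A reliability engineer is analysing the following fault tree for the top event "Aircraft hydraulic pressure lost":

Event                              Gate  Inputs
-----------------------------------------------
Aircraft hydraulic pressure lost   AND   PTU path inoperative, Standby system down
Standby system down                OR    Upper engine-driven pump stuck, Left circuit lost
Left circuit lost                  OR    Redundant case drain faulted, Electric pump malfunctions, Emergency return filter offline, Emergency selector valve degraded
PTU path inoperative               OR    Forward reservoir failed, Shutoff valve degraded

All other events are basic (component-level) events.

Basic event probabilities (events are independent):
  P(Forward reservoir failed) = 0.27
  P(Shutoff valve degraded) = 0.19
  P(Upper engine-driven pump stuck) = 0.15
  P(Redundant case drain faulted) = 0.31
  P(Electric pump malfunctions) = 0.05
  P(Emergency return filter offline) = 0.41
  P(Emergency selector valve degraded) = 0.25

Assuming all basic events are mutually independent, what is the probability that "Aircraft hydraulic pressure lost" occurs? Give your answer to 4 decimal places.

P(PTU path inoperative) [OR] = 1 − (1−0.27) × (1−0.19) = 0.408700
P(Left circuit lost) [OR] = 1 − (1−0.31) × (1−0.05) × (1−0.41) × (1−0.25) = 0.709941
P(Standby system down) [OR] = 1 − (1−0.15) × (1−0.709941) = 0.753450
P(Aircraft hydraulic pressure lost) [AND] = 0.408700 × 0.753450 = 0.307935
Rounded to 4 decimal places: P(Aircraft hydraulic pressure lost) ≈ 0.3079.

0.3079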